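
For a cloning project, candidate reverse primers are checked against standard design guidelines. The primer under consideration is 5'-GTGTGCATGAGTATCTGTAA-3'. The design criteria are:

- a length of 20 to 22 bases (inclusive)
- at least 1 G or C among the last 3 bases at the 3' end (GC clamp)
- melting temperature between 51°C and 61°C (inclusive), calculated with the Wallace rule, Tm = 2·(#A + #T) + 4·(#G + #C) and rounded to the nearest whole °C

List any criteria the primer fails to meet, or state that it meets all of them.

Fails: GC clamp.

Base counts: A=5, T=7, G=6, C=2 (length 20).
length: length 20 ✓
GC clamp: 3' end TAA has 0 G/C, need ≥1 ✗
Tm: Tm = 2·12 + 4·8 = 56°C ✓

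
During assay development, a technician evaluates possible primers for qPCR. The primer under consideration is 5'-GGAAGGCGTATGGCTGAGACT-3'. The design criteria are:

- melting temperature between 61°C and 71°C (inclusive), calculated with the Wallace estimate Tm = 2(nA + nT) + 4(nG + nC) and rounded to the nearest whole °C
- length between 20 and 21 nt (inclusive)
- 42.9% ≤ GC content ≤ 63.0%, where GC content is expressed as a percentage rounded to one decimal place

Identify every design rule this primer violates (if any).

Base counts: A=5, T=4, G=9, C=3 (length 21).
Tm: Tm = 2·9 + 4·12 = 66°C ✓
length: length 21 ✓
GC content: GC 12/21 = 57.1% ✓

Meets all criteria.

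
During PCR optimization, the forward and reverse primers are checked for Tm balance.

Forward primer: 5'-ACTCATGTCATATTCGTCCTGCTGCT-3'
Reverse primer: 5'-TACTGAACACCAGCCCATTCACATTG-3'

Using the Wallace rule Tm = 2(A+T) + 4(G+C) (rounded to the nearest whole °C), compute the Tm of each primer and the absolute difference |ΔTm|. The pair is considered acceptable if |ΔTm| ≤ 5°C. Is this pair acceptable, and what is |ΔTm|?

Forward: A=4 T=10 G=4 C=8 → Tm = 2·14 + 4·12 = 76°C.
Reverse: A=8 T=6 G=3 C=9 → Tm = 2·14 + 4·12 = 76°C.
|ΔTm| = |76 − 76| = 0°C, ≤ 5°C.

|ΔTm| = 0°C; the pair is acceptable.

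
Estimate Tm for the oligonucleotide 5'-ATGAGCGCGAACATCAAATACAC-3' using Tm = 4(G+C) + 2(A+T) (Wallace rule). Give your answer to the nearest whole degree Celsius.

Base counts: A=10, T=3, G=4, C=6 (length 23).
Tm = 2·(10+3) + 4·(4+6) = 2·13 + 4·10 = 26 + 40 = 66°C.

66°C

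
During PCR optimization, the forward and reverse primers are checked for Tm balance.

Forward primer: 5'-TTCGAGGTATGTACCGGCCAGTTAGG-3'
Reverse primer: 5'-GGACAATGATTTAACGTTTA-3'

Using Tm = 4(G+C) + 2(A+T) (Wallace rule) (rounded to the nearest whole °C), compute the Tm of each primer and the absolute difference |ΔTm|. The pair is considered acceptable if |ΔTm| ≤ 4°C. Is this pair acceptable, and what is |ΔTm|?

|ΔTm| = 28°C; the pair is not acceptable.

Forward: A=5 T=7 G=9 C=5 → Tm = 2·12 + 4·14 = 80°C.
Reverse: A=7 T=7 G=4 C=2 → Tm = 2·14 + 4·6 = 52°C.
|ΔTm| = |80 − 52| = 28°C, > 4°C.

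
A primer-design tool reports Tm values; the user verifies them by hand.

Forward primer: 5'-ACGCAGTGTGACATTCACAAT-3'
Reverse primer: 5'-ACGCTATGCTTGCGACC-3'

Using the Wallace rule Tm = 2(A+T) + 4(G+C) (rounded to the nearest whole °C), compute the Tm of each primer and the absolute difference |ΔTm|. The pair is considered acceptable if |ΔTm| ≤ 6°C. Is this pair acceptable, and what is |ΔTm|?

Forward: A=7 T=5 G=4 C=5 → Tm = 2·12 + 4·9 = 60°C.
Reverse: A=3 T=4 G=4 C=6 → Tm = 2·7 + 4·10 = 54°C.
|ΔTm| = |60 − 54| = 6°C, ≤ 6°C.

|ΔTm| = 6°C; the pair is acceptable.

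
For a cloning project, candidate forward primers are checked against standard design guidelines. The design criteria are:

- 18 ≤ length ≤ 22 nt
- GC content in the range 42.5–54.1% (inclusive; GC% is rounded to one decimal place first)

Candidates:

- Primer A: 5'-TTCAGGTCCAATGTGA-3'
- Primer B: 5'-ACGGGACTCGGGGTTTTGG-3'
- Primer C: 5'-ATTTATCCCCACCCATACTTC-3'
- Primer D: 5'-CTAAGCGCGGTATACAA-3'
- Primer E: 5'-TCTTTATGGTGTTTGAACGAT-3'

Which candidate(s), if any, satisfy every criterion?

Primer C only.

Primer A (16 nt, A=4 T=5 G=4 C=3): length 16, outside 18–22 ✗; GC 7/16 = 43.8% ✓ — fails.
Primer B (19 nt, A=2 T=5 G=9 C=3): length 19 ✓; GC 12/19 = 63.2%, outside 42.5–54.1% ✗ — fails.
Primer C (21 nt, A=5 T=7 G=0 C=9): length 21 ✓; GC 9/21 = 42.9% ✓ — passes.
Primer D (17 nt, A=6 T=3 G=4 C=4): length 17, outside 18–22 ✗; GC 8/17 = 47.1% ✓ — fails.
Primer E (21 nt, A=4 T=10 G=5 C=2): length 21 ✓; GC 7/21 = 33.3%, outside 42.5–54.1% ✗ — fails.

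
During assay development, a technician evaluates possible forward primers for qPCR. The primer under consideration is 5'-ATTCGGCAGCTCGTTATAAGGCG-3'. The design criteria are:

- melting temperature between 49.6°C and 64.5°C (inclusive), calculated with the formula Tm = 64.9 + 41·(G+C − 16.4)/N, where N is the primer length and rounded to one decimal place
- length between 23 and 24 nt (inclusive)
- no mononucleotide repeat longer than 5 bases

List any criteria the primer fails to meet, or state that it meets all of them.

Base counts: A=5, T=6, G=7, C=5 (length 23).
Tm: Tm = 64.9 + 41·(12 − 16.4)/23 = 57.1°C ✓
length: length 23 ✓
homopolymer run: longest run = 2 ✓

Meets all criteria.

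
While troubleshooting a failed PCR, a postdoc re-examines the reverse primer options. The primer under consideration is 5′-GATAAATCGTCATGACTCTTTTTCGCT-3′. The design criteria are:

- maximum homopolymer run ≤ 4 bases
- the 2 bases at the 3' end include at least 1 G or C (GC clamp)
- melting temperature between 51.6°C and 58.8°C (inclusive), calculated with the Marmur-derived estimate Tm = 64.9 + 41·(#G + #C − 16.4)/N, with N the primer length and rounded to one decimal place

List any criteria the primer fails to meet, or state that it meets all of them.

Base counts: A=6, T=11, G=4, C=6 (length 27).
homopolymer run: longest run = 5, exceeds 4 ✗
GC clamp: 3' end CT has 1 G/C ✓
Tm: Tm = 64.9 + 41·(10 − 16.4)/27 = 55.2°C ✓

Fails: homopolymer run.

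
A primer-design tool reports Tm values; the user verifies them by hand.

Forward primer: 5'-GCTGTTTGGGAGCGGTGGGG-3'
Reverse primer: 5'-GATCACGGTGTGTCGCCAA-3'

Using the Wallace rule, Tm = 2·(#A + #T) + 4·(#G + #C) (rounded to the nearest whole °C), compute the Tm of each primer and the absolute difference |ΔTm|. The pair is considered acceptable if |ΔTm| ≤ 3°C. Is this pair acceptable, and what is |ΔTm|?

Forward: A=1 T=5 G=12 C=2 → Tm = 2·6 + 4·14 = 68°C.
Reverse: A=4 T=4 G=6 C=5 → Tm = 2·8 + 4·11 = 60°C.
|ΔTm| = |68 − 60| = 8°C, > 3°C.

|ΔTm| = 8°C; the pair is not acceptable.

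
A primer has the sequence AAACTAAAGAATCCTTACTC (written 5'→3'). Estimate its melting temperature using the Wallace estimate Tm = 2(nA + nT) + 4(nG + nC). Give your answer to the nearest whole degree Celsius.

Base counts: A=9, T=5, G=1, C=5 (length 20).
Tm = 2·(9+5) + 4·(1+5) = 2·14 + 4·6 = 28 + 24 = 52°C.

52°C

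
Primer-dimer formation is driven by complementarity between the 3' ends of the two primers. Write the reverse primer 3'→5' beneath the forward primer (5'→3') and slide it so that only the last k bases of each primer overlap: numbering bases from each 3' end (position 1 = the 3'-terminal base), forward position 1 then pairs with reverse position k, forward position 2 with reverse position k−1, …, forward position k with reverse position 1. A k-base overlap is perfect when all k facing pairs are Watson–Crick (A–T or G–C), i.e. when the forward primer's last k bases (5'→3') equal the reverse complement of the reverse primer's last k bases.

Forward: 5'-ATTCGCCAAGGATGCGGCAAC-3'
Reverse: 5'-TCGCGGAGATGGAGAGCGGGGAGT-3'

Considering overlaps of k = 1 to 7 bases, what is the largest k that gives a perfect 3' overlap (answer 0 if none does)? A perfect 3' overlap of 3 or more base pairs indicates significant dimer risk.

Longest perfect overlap: 2 complementary base pairs; below the dimer-risk threshold (threshold 3).

Last 7 bases (5'→3') — forward …CGGCAAC, reverse …GGGGAGT.
Reverse complement of the reverse primer's last 7 bases: ACTCCCC; its first k bases are the reverse complement of the reverse primer's last k bases, so a perfect k-base overlap needs the forward primer's last k bases to equal them.
Comparing (forward last k vs required): k=1: C vs A ✗; k=2: AC vs AC ✓; k=3: AAC vs ACT ✗; k=4: CAAC vs ACTC ✗; k=5: GCAAC vs ACTCC ✗; k=6: GGCAAC vs ACTCCC ✗; k=7: CGGCAAC vs ACTCCCC ✗.
Only k = 2 is perfect, so the longest perfect 3' overlap is 2.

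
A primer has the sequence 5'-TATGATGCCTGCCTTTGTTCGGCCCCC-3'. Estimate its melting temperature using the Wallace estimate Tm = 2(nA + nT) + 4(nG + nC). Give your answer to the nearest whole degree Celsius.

Base counts: A=2, T=9, G=6, C=10 (length 27).
Tm = 2·(2+9) + 4·(6+10) = 2·11 + 4·16 = 22 + 64 = 86°C.

86°C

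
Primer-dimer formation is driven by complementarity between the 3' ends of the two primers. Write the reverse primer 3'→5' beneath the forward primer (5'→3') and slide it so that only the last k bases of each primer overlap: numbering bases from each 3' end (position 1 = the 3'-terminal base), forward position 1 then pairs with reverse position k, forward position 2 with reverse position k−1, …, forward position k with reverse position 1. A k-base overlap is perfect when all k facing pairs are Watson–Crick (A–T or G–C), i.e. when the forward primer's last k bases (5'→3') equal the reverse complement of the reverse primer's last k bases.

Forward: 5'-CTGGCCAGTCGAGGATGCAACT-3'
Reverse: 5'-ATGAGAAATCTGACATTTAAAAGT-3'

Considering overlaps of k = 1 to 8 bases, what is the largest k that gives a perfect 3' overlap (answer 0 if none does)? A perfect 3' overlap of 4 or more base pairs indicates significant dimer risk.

Last 8 bases (5'→3') — forward …ATGCAACT, reverse …TTAAAAGT.
Reverse complement of the reverse primer's last 8 bases: ACTTTTAA; its first k bases are the reverse complement of the reverse primer's last k bases, so a perfect k-base overlap needs the forward primer's last k bases to equal them.
Comparing (forward last k vs required): k=1: T vs A ✗; k=2: CT vs AC ✗; k=3: ACT vs ACT ✓; k=4: AACT vs ACTT ✗; k=5: CAACT vs ACTTT ✗; k=6: GCAACT vs ACTTTT ✗; k=7: TGCAACT vs ACTTTTA ✗; k=8: ATGCAACT vs ACTTTTAA ✗.
Only k = 3 is perfect, so the longest perfect 3' overlap is 3.

Longest perfect overlap: 3 complementary base pairs; below the dimer-risk threshold (threshold 4).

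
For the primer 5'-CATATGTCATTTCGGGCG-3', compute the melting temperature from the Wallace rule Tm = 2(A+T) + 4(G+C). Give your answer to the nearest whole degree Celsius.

54°C

Base counts: A=3, T=6, G=5, C=4 (length 18).
Tm = 2·(3+6) + 4·(5+4) = 2·9 + 4·9 = 18 + 36 = 54°C.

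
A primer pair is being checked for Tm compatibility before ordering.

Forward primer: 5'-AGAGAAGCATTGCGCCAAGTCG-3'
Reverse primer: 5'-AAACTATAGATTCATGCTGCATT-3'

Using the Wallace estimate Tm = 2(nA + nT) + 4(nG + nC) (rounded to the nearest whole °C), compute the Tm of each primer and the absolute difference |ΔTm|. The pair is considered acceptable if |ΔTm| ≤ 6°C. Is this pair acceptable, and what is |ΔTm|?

Forward: A=7 T=3 G=7 C=5 → Tm = 2·10 + 4·12 = 68°C.
Reverse: A=8 T=8 G=3 C=4 → Tm = 2·16 + 4·7 = 60°C.
|ΔTm| = |68 − 60| = 8°C, > 6°C.

|ΔTm| = 8°C; the pair is not acceptable.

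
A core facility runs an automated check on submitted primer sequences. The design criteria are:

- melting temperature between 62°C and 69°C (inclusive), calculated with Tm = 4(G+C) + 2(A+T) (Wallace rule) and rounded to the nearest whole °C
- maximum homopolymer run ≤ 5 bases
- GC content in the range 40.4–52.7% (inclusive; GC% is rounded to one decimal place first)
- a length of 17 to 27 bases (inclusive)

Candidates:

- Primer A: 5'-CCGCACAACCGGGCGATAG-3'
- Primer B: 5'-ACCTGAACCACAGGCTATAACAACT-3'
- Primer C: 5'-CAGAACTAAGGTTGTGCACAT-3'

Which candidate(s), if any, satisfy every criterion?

Primer A (19 nt, A=5 T=1 G=6 C=7): Tm = 2·6 + 4·13 = 64°C ✓; longest run = 3 ✓; GC 13/19 = 68.4%, outside 40.4–52.7% ✗; length 19 ✓ — fails.
Primer B (25 nt, A=10 T=4 G=3 C=8): Tm = 2·14 + 4·11 = 72°C, outside 62–69°C ✗; longest run = 2 ✓; GC 11/25 = 44.0% ✓; length 25 ✓ — fails.
Primer C (21 nt, A=7 T=5 G=5 C=4): Tm = 2·12 + 4·9 = 60°C, outside 62–69°C ✗; longest run = 2 ✓; GC 9/21 = 42.9% ✓; length 21 ✓ — fails.

None of the candidates satisfy all criteria.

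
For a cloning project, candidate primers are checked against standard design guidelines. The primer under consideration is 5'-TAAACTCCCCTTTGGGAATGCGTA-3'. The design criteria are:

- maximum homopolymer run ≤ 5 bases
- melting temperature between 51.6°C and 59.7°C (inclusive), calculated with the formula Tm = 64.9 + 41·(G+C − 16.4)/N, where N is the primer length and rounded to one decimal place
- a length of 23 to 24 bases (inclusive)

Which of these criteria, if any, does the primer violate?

Base counts: A=6, T=7, G=5, C=6 (length 24).
homopolymer run: longest run = 4 ✓
Tm: Tm = 64.9 + 41·(11 − 16.4)/24 = 55.7°C ✓
length: length 24 ✓

Meets all criteria.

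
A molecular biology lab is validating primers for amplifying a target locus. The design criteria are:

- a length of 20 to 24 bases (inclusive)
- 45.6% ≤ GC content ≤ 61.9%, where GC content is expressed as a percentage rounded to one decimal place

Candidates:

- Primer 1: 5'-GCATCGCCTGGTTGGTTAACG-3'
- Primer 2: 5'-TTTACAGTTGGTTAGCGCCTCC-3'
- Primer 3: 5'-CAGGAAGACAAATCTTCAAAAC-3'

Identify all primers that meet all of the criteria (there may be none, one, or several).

Primer 1 (21 nt, A=3 T=6 G=7 C=5): length 21 ✓; GC 12/21 = 57.1% ✓ — passes.
Primer 2 (22 nt, A=3 T=8 G=5 C=6): length 22 ✓; GC 11/22 = 50.0% ✓ — passes.
Primer 3 (22 nt, A=11 T=3 G=3 C=5): length 22 ✓; GC 8/22 = 36.4%, outside 45.6–61.9% ✗ — fails.

Primer 1 and Primer 2.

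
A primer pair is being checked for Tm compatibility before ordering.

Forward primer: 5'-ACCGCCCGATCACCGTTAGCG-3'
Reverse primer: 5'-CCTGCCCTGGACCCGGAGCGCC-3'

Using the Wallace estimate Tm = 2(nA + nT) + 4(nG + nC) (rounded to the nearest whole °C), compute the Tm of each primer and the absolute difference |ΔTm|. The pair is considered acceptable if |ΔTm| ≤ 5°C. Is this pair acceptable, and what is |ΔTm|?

Forward: A=4 T=3 G=5 C=9 → Tm = 2·7 + 4·14 = 70°C.
Reverse: A=2 T=2 G=7 C=11 → Tm = 2·4 + 4·18 = 80°C.
|ΔTm| = |70 − 80| = 10°C, > 5°C.

|ΔTm| = 10°C; the pair is not acceptable.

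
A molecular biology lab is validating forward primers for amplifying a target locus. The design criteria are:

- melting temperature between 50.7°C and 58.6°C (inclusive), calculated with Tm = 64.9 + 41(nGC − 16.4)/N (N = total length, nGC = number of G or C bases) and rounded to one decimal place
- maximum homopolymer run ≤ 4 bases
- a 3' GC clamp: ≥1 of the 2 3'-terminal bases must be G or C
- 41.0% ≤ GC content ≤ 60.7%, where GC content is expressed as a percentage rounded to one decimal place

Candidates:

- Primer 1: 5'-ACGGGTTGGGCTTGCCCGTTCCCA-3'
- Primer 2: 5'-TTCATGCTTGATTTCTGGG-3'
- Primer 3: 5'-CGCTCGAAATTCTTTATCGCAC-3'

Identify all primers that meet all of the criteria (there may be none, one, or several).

Primer 3 only.

Primer 1 (24 nt, A=2 T=6 G=8 C=8): Tm = 64.9 + 41·(16 − 16.4)/24 = 64.2°C, outside 50.7–58.6°C ✗; longest run = 3 ✓; 3' end CA has 1 G/C ✓; GC 16/24 = 66.7%, outside 41.0–60.7% ✗ — fails.
Primer 2 (19 nt, A=2 T=9 G=5 C=3): Tm = 64.9 + 41·(8 − 16.4)/19 = 46.8°C, outside 50.7–58.6°C ✗; longest run = 3 ✓; 3' end GG has 2 G/C ✓; GC 8/19 = 42.1% ✓ — fails.
Primer 3 (22 nt, A=5 T=7 G=3 C=7): Tm = 64.9 + 41·(10 − 16.4)/22 = 53.0°C ✓; longest run = 3 ✓; 3' end AC has 1 G/C ✓; GC 10/22 = 45.5% ✓ — passes.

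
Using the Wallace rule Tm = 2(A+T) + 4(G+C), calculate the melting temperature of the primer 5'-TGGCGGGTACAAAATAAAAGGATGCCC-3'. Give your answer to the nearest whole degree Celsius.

80°C

Base counts: A=10, T=4, G=8, C=5 (length 27).
Tm = 2·(10+4) + 4·(8+5) = 2·14 + 4·13 = 28 + 52 = 80°C.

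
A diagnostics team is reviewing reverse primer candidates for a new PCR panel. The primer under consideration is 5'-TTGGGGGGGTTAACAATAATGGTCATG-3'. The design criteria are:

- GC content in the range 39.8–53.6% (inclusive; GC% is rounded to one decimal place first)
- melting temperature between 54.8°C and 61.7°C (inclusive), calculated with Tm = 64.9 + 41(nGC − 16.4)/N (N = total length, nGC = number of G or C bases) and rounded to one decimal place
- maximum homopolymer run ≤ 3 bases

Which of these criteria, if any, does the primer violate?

Base counts: A=7, T=8, G=10, C=2 (length 27).
GC content: GC 12/27 = 44.4% ✓
Tm: Tm = 64.9 + 41·(12 − 16.4)/27 = 58.2°C ✓
homopolymer run: longest run = 7, exceeds 3 ✗

Fails: homopolymer run.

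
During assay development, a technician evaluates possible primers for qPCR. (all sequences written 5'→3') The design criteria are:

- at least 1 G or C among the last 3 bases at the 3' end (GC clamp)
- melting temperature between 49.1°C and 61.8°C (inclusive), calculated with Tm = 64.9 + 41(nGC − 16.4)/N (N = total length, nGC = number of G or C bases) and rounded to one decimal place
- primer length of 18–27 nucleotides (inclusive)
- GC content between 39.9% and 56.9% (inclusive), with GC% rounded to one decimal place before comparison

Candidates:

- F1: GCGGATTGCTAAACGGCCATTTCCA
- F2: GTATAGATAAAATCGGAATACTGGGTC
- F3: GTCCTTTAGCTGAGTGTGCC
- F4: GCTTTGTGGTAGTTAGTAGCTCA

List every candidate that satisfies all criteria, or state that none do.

F1 (25 nt, A=6 T=6 G=6 C=7): 3' end CCA has 2 G/C ✓; Tm = 64.9 + 41·(13 − 16.4)/25 = 59.3°C ✓; length 25 ✓; GC 13/25 = 52.0% ✓ — passes.
F2 (27 nt, A=10 T=7 G=7 C=3): 3' end GTC has 2 G/C ✓; Tm = 64.9 + 41·(10 − 16.4)/27 = 55.2°C ✓; length 27 ✓; GC 10/27 = 37.0%, outside 39.9–56.9% ✗ — fails.
F3 (20 nt, A=2 T=7 G=6 C=5): 3' end GCC has 3 G/C ✓; Tm = 64.9 + 41·(11 − 16.4)/20 = 53.8°C ✓; length 20 ✓; GC 11/20 = 55.0% ✓ — passes.
F4 (23 nt, A=4 T=9 G=7 C=3): 3' end TCA has 1 G/C ✓; Tm = 64.9 + 41·(10 − 16.4)/23 = 53.5°C ✓; length 23 ✓; GC 10/23 = 43.5% ✓ — passes.

F1, F3 and F4.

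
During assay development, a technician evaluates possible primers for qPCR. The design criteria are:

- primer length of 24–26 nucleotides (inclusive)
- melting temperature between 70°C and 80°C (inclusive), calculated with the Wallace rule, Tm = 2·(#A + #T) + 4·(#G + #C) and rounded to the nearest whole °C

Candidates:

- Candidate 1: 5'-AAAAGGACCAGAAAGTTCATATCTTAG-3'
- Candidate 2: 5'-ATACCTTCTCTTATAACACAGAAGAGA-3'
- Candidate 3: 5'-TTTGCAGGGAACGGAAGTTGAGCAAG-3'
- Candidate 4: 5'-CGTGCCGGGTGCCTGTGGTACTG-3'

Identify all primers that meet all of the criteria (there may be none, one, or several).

Candidate 3 only.

Candidate 1 (27 nt, A=12 T=6 G=5 C=4): length 27, outside 24–26 ✗; Tm = 2·18 + 4·9 = 72°C ✓ — fails.
Candidate 2 (27 nt, A=11 T=7 G=3 C=6): length 27, outside 24–26 ✗; Tm = 2·18 + 4·9 = 72°C ✓ — fails.
Candidate 3 (26 nt, A=8 T=5 G=10 C=3): length 26 ✓; Tm = 2·13 + 4·13 = 78°C ✓ — passes.
Candidate 4 (23 nt, A=1 T=6 G=10 C=6): length 23, outside 24–26 ✗; Tm = 2·7 + 4·16 = 78°C ✓ — fails.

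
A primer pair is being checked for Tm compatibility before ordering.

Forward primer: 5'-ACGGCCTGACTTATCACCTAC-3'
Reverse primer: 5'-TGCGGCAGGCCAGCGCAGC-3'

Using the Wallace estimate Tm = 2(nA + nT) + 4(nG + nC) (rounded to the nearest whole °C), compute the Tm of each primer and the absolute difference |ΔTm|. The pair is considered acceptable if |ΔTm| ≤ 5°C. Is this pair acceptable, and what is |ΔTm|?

Forward: A=5 T=5 G=3 C=8 → Tm = 2·10 + 4·11 = 64°C.
Reverse: A=3 T=1 G=8 C=7 → Tm = 2·4 + 4·15 = 68°C.
|ΔTm| = |64 − 68| = 4°C, ≤ 5°C.

|ΔTm| = 4°C; the pair is acceptable.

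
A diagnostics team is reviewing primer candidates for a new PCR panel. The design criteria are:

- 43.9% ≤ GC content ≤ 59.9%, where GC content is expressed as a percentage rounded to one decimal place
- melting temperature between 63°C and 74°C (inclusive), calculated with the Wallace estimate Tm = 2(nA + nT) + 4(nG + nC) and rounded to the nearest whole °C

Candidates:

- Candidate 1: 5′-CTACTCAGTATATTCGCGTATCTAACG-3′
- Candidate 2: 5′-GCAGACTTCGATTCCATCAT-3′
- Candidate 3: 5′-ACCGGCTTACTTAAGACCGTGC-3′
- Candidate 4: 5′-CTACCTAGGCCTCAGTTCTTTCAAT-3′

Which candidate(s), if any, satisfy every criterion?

Candidate 3 and Candidate 4.

Candidate 1 (27 nt, A=7 T=9 G=4 C=7): GC 11/27 = 40.7%, outside 43.9–59.9% ✗; Tm = 2·16 + 4·11 = 76°C, outside 63–74°C ✗ — fails.
Candidate 2 (20 nt, A=5 T=6 G=3 C=6): GC 9/20 = 45.0% ✓; Tm = 2·11 + 4·9 = 58°C, outside 63–74°C ✗ — fails.
Candidate 3 (22 nt, A=5 T=5 G=5 C=7): GC 12/22 = 54.5% ✓; Tm = 2·10 + 4·12 = 68°C ✓ — passes.
Candidate 4 (25 nt, A=5 T=9 G=3 C=8): GC 11/25 = 44.0% ✓; Tm = 2·14 + 4·11 = 72°C ✓ — passes.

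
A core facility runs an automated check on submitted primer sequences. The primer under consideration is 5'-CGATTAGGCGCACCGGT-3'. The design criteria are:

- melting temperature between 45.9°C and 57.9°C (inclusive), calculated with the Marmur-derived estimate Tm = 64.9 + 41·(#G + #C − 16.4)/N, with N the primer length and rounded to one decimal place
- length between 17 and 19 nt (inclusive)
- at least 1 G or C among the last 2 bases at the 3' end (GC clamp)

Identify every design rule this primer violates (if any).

Base counts: A=3, T=3, G=6, C=5 (length 17).
Tm: Tm = 64.9 + 41·(11 − 16.4)/17 = 51.9°C ✓
length: length 17 ✓
GC clamp: 3' end GT has 1 G/C ✓

Meets all criteria.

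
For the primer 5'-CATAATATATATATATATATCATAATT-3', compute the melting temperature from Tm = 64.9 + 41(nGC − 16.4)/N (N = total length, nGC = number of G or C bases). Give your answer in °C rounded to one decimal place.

Base counts: A=13, T=12, G=0, C=2; G+C = 2, N = 27.
Tm = 64.9 + 41·(2 − 16.4)/27 = 64.9 + -590.40/27 = 43.0°C.

43.0°C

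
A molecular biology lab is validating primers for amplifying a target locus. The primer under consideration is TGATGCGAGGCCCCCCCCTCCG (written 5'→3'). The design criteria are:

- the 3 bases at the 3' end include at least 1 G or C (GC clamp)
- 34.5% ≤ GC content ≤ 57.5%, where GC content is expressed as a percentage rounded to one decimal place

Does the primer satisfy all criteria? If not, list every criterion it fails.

Fails: GC content.

Base counts: A=2, T=3, G=6, C=11 (length 22).
GC clamp: 3' end CCG has 3 G/C ✓
GC content: GC 17/22 = 77.3%, outside 34.5–57.5% ✗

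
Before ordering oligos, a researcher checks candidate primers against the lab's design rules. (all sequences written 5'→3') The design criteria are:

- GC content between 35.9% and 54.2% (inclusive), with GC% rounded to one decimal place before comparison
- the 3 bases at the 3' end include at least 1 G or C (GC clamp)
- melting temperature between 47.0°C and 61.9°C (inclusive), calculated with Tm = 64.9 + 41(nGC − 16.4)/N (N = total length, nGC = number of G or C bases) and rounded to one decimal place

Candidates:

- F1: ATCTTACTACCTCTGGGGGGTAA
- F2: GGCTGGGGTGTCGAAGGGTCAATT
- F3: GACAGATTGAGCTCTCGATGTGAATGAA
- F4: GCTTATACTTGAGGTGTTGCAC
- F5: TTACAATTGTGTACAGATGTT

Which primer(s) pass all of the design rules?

F3 and F4.

F1 (23 nt, A=5 T=7 G=6 C=5): GC 11/23 = 47.8% ✓; 3' end TAA has 0 G/C, need ≥1 ✗; Tm = 64.9 + 41·(11 − 16.4)/23 = 55.3°C ✓ — fails.
F2 (24 nt, A=4 T=6 G=11 C=3): GC 14/24 = 58.3%, outside 35.9–54.2% ✗; 3' end ATT has 0 G/C, need ≥1 ✗; Tm = 64.9 + 41·(14 − 16.4)/24 = 60.8°C ✓ — fails.
F3 (28 nt, A=9 T=7 G=8 C=4): GC 12/28 = 42.9% ✓; 3' end GAA has 1 G/C ✓; Tm = 64.9 + 41·(12 − 16.4)/28 = 58.5°C ✓ — passes.
F4 (22 nt, A=4 T=8 G=6 C=4): GC 10/22 = 45.5% ✓; 3' end CAC has 2 G/C ✓; Tm = 64.9 + 41·(10 − 16.4)/22 = 53.0°C ✓ — passes.
F5 (21 nt, A=6 T=9 G=4 C=2): GC 6/21 = 28.6%, outside 35.9–54.2% ✗; 3' end GTT has 1 G/C ✓; Tm = 64.9 + 41·(6 − 16.4)/21 = 44.6°C, outside 47.0–61.9°C ✗ — fails.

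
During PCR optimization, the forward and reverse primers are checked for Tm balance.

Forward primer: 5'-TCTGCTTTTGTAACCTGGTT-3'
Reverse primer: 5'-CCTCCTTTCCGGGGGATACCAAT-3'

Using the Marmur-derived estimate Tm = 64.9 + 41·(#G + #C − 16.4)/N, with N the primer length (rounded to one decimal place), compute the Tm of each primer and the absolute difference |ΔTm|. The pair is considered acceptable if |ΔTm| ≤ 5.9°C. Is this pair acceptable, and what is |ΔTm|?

|ΔTm| = 11.1°C; the pair is not acceptable.

Forward: G+C = 8, N = 20 → Tm = 64.9 + 41·(8 − 16.4)/20 = 47.7°C.
Reverse: G+C = 13, N = 23 → Tm = 64.9 + 41·(13 − 16.4)/23 = 58.8°C.
|ΔTm| = |47.7 − 58.8| = 11.1°C, > 5.9°C.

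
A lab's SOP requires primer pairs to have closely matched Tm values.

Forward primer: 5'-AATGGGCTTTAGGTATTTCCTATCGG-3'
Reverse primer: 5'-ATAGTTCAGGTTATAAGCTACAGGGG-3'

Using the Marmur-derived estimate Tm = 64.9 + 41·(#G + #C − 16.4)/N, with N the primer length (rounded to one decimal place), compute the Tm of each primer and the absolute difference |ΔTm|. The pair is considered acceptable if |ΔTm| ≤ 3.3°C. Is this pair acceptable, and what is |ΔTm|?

Forward: G+C = 11, N = 26 → Tm = 64.9 + 41·(11 − 16.4)/26 = 56.4°C.
Reverse: G+C = 11, N = 26 → Tm = 64.9 + 41·(11 − 16.4)/26 = 56.4°C.
|ΔTm| = |56.4 − 56.4| = 0.0°C, ≤ 3.3°C.

|ΔTm| = 0.0°C; the pair is acceptable.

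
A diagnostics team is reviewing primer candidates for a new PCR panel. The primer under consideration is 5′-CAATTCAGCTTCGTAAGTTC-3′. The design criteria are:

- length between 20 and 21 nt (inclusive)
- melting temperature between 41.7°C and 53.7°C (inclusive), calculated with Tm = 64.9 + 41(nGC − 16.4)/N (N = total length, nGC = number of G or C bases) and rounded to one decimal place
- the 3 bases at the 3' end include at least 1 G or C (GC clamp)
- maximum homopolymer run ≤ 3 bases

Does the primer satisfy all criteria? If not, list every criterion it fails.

Meets all criteria.

Base counts: A=5, T=7, G=3, C=5 (length 20).
length: length 20 ✓
Tm: Tm = 64.9 + 41·(8 − 16.4)/20 = 47.7°C ✓
GC clamp: 3' end TTC has 1 G/C ✓
homopolymer run: longest run = 2 ✓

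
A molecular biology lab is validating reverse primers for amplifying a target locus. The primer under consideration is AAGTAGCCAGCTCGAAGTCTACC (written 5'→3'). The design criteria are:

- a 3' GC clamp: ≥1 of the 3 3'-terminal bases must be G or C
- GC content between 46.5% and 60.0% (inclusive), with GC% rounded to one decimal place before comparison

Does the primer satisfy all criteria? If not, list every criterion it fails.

Base counts: A=7, T=4, G=5, C=7 (length 23).
GC clamp: 3' end ACC has 2 G/C ✓
GC content: GC 12/23 = 52.2% ✓

Meets all criteria.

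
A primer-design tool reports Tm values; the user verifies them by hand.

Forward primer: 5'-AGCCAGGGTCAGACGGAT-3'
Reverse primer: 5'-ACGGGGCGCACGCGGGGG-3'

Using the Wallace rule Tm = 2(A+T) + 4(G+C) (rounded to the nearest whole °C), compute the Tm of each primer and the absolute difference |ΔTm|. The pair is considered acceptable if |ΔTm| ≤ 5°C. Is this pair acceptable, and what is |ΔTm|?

Forward: A=5 T=2 G=7 C=4 → Tm = 2·7 + 4·11 = 58°C.
Reverse: A=2 T=0 G=11 C=5 → Tm = 2·2 + 4·16 = 68°C.
|ΔTm| = |58 − 68| = 10°C, > 5°C.

|ΔTm| = 10°C; the pair is not acceptable.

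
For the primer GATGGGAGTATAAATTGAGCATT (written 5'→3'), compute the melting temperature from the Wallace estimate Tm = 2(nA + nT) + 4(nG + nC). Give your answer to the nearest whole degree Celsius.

62°C

Base counts: A=8, T=7, G=7, C=1 (length 23).
Tm = 2·(8+7) + 4·(7+1) = 2·15 + 4·8 = 30 + 32 = 62°C.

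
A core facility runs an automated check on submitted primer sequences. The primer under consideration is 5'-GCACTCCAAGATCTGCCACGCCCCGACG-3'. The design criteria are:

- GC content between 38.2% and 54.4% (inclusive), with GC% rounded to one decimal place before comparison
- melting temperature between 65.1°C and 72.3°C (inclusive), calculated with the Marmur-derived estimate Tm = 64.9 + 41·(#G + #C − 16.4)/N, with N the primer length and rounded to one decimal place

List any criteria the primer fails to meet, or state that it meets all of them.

Base counts: A=6, T=3, G=6, C=13 (length 28).
GC content: GC 19/28 = 67.9%, outside 38.2–54.4% ✗
Tm: Tm = 64.9 + 41·(19 − 16.4)/28 = 68.7°C ✓

Fails: GC content.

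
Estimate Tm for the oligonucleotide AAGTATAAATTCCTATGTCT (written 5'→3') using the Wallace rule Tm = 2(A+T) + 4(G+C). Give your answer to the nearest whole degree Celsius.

Base counts: A=7, T=8, G=2, C=3 (length 20).
Tm = 2·(7+8) + 4·(2+3) = 2·15 + 4·5 = 30 + 20 = 50°C.

50°C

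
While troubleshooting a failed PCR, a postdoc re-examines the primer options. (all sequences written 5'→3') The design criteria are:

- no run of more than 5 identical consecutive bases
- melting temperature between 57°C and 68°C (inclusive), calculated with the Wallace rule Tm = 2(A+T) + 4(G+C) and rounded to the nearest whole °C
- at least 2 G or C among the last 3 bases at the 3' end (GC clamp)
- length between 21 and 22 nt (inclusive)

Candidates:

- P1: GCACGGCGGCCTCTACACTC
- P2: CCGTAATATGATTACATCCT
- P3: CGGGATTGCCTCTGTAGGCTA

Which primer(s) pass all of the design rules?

None of the candidates satisfy all criteria.

P1 (20 nt, A=3 T=3 G=5 C=9): longest run = 2 ✓; Tm = 2·6 + 4·14 = 68°C ✓; 3' end CTC has 2 G/C ✓; length 20, outside 21–22 ✗ — fails.
P2 (20 nt, A=6 T=7 G=2 C=5): longest run = 2 ✓; Tm = 2·13 + 4·7 = 54°C, outside 57–68°C ✗; 3' end CCT has 2 G/C ✓; length 20, outside 21–22 ✗ — fails.
P3 (21 nt, A=3 T=6 G=7 C=5): longest run = 3 ✓; Tm = 2·9 + 4·12 = 66°C ✓; 3' end CTA has 1 G/C, need ≥2 ✗; length 21 ✓ — fails.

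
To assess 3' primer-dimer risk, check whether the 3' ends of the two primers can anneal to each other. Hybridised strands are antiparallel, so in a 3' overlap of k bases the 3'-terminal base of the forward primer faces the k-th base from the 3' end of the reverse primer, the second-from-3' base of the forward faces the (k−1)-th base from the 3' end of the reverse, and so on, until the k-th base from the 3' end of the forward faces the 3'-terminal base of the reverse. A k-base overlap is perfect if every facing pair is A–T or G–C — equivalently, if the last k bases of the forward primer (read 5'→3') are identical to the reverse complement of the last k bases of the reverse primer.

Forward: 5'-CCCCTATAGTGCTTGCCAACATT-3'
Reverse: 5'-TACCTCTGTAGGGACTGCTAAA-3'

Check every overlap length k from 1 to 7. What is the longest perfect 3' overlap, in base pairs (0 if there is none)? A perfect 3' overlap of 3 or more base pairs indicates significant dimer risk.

Longest perfect overlap: 2 complementary base pairs; below the dimer-risk threshold (threshold 3).

Last 7 bases (5'→3') — forward …CAACATT, reverse …TGCTAAA.
Reverse complement of the reverse primer's last 7 bases: TTTAGCA; its first k bases are the reverse complement of the reverse primer's last k bases, so a perfect k-base overlap needs the forward primer's last k bases to equal them.
Comparing (forward last k vs required): k=1: T vs T ✓; k=2: TT vs TT ✓; k=3: ATT vs TTT ✗; k=4: CATT vs TTTA ✗; k=5: ACATT vs TTTAG ✗; k=6: AACATT vs TTTAGC ✗; k=7: CAACATT vs TTTAGCA ✗.
Perfect overlaps at k = 1, 2; the largest is 2.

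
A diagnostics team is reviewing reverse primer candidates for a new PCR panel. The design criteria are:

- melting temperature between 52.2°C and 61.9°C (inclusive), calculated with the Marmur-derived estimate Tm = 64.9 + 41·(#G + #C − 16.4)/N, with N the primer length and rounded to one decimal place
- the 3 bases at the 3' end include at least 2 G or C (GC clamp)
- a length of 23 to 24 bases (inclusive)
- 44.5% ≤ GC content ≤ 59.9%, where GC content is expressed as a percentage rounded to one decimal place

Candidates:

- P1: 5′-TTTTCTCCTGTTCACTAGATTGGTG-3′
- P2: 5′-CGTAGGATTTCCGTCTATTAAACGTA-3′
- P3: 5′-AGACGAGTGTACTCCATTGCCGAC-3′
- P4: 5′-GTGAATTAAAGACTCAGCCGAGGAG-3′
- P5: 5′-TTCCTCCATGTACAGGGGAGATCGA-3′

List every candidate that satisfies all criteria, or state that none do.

P3 only.

P1 (25 nt, A=3 T=12 G=5 C=5): Tm = 64.9 + 41·(10 − 16.4)/25 = 54.4°C ✓; 3' end GTG has 2 G/C ✓; length 25, outside 23–24 ✗; GC 10/25 = 40.0%, outside 44.5–59.9% ✗ — fails.
P2 (26 nt, A=7 T=9 G=5 C=5): Tm = 64.9 + 41·(10 − 16.4)/26 = 54.8°C ✓; 3' end GTA has 1 G/C, need ≥2 ✗; length 26, outside 23–24 ✗; GC 10/26 = 38.5%, outside 44.5–59.9% ✗ — fails.
P3 (24 nt, A=6 T=5 G=6 C=7): Tm = 64.9 + 41·(13 − 16.4)/24 = 59.1°C ✓; 3' end GAC has 2 G/C ✓; length 24 ✓; GC 13/24 = 54.2% ✓ — passes.
P4 (25 nt, A=9 T=4 G=8 C=4): Tm = 64.9 + 41·(12 − 16.4)/25 = 57.7°C ✓; 3' end GAG has 2 G/C ✓; length 25, outside 23–24 ✗; GC 12/25 = 48.0% ✓ — fails.
P5 (25 nt, A=6 T=6 G=7 C=6): Tm = 64.9 + 41·(13 − 16.4)/25 = 59.3°C ✓; 3' end CGA has 2 G/C ✓; length 25, outside 23–24 ✗; GC 13/25 = 52.0% ✓ — fails.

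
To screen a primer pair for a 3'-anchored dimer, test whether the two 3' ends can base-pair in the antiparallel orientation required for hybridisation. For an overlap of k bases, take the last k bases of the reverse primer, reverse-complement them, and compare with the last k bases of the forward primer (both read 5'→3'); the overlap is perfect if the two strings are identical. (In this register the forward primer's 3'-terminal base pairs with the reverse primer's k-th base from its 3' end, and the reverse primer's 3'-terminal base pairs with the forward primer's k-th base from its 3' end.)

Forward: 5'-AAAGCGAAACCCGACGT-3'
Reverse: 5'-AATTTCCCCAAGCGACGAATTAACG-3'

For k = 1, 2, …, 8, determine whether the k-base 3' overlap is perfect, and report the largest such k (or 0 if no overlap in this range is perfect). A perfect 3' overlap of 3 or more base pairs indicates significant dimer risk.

Last 8 bases (5'→3') — forward …CCCGACGT, reverse …AATTAACG.
Reverse complement of the reverse primer's last 8 bases: CGTTAATT; its first k bases are the reverse complement of the reverse primer's last k bases, so a perfect k-base overlap needs the forward primer's last k bases to equal them.
Comparing (forward last k vs required): k=1: T vs C ✗; k=2: GT vs CG ✗; k=3: CGT vs CGT ✓; k=4: ACGT vs CGTT ✗; k=5: GACGT vs CGTTA ✗; k=6: CGACGT vs CGTTAA ✗; k=7: CCGACGT vs CGTTAAT ✗; k=8: CCCGACGT vs CGTTAATT ✗.
Only k = 3 is perfect, so the longest perfect 3' overlap is 3.

Longest perfect overlap: 3 complementary base pairs; significant dimer risk (threshold 3).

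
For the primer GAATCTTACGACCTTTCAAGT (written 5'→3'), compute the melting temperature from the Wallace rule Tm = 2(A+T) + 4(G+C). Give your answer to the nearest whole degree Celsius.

58°C

Base counts: A=6, T=7, G=3, C=5 (length 21).
Tm = 2·(6+7) + 4·(3+5) = 2·13 + 4·8 = 26 + 32 = 58°C.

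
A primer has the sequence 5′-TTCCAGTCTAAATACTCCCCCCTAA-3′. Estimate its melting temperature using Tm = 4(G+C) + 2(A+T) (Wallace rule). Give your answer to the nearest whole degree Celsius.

Base counts: A=7, T=7, G=1, C=10 (length 25).
Tm = 2·(7+7) + 4·(1+10) = 2·14 + 4·11 = 28 + 44 = 72°C.

72°C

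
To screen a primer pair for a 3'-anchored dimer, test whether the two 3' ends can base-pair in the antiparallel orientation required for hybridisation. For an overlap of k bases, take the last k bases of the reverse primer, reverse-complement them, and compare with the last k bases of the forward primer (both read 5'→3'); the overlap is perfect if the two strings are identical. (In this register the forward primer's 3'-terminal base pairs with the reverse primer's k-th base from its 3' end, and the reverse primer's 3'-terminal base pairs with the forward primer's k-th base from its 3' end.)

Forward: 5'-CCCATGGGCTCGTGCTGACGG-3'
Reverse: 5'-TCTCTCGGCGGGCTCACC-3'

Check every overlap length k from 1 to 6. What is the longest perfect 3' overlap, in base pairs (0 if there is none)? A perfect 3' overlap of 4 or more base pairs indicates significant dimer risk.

Longest perfect overlap: 2 complementary base pairs; below the dimer-risk threshold (threshold 4).

Last 6 bases (5'→3') — forward …TGACGG, reverse …CTCACC.
Reverse complement of the reverse primer's last 6 bases: GGTGAG; its first k bases are the reverse complement of the reverse primer's last k bases, so a perfect k-base overlap needs the forward primer's last k bases to equal them.
Comparing (forward last k vs required): k=1: G vs G ✓; k=2: GG vs GG ✓; k=3: CGG vs GGT ✗; k=4: ACGG vs GGTG ✗; k=5: GACGG vs GGTGA ✗; k=6: TGACGG vs GGTGAG ✗.
Perfect overlaps at k = 1, 2; the largest is 2.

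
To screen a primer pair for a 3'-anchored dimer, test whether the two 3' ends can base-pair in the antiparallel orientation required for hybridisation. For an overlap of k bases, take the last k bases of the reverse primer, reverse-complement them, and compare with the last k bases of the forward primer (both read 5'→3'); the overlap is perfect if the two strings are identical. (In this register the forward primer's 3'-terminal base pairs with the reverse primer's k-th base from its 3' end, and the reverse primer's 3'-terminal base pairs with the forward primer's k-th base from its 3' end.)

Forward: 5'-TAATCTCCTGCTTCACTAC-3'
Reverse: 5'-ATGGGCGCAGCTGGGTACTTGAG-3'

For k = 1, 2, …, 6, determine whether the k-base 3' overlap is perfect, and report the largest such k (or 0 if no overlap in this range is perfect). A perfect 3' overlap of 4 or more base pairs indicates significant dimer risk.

Longest perfect overlap: 1 complementary base pair; below the dimer-risk threshold (threshold 4).

Last 6 bases (5'→3') — forward …CACTAC, reverse …CTTGAG.
Reverse complement of the reverse primer's last 6 bases: CTCAAG; its first k bases are the reverse complement of the reverse primer's last k bases, so a perfect k-base overlap needs the forward primer's last k bases to equal them.
Comparing (forward last k vs required): k=1: C vs C ✓; k=2: AC vs CT ✗; k=3: TAC vs CTC ✗; k=4: CTAC vs CTCA ✗; k=5: ACTAC vs CTCAA ✗; k=6: CACTAC vs CTCAAG ✗.
Only k = 1 is perfect, so the longest perfect 3' overlap is 1.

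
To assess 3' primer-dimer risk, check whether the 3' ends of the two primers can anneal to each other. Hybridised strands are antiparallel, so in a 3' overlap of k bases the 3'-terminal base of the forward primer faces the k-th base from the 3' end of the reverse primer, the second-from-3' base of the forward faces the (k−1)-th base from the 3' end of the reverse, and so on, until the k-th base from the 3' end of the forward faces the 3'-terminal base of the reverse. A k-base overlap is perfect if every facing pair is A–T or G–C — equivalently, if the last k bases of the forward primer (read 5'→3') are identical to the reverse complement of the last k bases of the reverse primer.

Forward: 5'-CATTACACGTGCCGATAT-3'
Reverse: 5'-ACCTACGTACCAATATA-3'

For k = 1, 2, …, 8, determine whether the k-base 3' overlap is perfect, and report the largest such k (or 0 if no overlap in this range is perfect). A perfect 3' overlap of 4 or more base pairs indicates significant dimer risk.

Last 8 bases (5'→3') — forward …GCCGATAT, reverse …CCAATATA.
Reverse complement of the reverse primer's last 8 bases: TATATTGG; its first k bases are the reverse complement of the reverse primer's last k bases, so a perfect k-base overlap needs the forward primer's last k bases to equal them.
Comparing (forward last k vs required): k=1: T vs T ✓; k=2: AT vs TA ✗; k=3: TAT vs TAT ✓; k=4: ATAT vs TATA ✗; k=5: GATAT vs TATAT ✗; k=6: CGATAT vs TATATT ✗; k=7: CCGATAT vs TATATTG ✗; k=8: GCCGATAT vs TATATTGG ✗.
Perfect overlaps at k = 1, 3; the largest is 3.

Longest perfect overlap: 3 complementary base pairs; below the dimer-risk threshold (threshold 4).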